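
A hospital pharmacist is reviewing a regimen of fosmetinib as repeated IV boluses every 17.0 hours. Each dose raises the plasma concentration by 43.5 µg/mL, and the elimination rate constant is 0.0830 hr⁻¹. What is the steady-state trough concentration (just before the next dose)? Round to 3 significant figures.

14.0 µg/mL

Fraction remaining after one interval: e^(−kτ) = e^(−0.08300 × 17.0) = 0.2439
R = 1 / (1 − 0.2439) = 1.323
Css,max = 43.5 × 1.323 = 57.53 µg/mL
Css,min = Css,max × e^(−kτ) = 57.53 × 0.2439 ≈ 14.0 µg/mL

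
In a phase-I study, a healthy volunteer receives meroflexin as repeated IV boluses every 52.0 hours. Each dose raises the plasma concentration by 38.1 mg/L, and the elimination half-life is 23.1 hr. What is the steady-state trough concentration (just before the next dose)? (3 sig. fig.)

10.1 mg/L

k = ln 2 / 23.1 = 0.03001 hr⁻¹
Fraction remaining after one interval: e^(−kτ) = e^(−0.03001 × 52.0) = 0.2101
R = 1 / (1 − 0.2101) = 1.266
Css,max = 38.1 × 1.266 = 48.23 mg/L
Css,min = Css,max × e^(−kτ) = 48.23 × 0.2101 ≈ 10.1 mg/L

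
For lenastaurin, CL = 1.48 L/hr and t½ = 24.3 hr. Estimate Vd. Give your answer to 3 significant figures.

51.9 L

k = ln 2 / t½ = ln 2 / 24.3 = 0.02852 hr⁻¹
V = CL / k = 1.48 / 0.02852 ≈ 51.9 L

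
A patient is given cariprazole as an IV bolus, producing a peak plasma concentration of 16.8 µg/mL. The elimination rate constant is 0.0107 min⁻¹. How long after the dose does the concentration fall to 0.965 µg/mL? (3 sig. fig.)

C(t) = C₀ e^(−kt)  ⇒  t = ln(C₀/C) / k
t = ln(16.8/0.965) / 0.01070 = 2.857 / 0.01070 ≈ 267 minutes

267 minutes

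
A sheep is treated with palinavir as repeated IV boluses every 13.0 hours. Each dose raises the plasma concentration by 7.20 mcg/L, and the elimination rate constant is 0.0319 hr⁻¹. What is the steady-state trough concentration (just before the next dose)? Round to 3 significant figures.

Fraction remaining after one interval: e^(−kτ) = e^(−0.03190 × 13.0) = 0.6605
R = 1 / (1 − 0.6605) = 2.946
Css,max = 7.20 × 2.946 = 21.21 mcg/L
Css,min = Css,max × e^(−kτ) = 21.21 × 0.6605 ≈ 14.0 mcg/L

14.0 mcg/L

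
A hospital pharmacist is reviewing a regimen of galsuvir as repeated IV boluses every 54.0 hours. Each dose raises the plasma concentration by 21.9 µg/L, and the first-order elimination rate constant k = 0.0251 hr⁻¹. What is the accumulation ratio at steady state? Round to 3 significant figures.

Fraction remaining after one interval: e^(−kτ) = e^(−0.02510 × 54.0) = 0.2578
R = 1 / (1 − 0.2578) = 1 / 0.7422 ≈ 1.35

1.35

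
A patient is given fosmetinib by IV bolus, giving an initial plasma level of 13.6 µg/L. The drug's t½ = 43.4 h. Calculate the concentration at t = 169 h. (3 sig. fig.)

0.915 µg/L

k = ln 2 / 43.4 = 0.01597 h⁻¹
C(t) = C₀ e^(−kt) = 13.6 × e^(−0.01597 × 169) = 13.6 × e^(−2.699) = 13.6 × 0.06726 ≈ 0.915 µg/L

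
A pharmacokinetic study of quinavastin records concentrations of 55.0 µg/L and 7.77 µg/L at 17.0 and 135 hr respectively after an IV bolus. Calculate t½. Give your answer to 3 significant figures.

41.8 hours

k = ln(C₁/C₂) / (t₂ − t₁) = ln(55.0/7.77) / (135 − 17.0)
  = 1.957 / 118.0 = 0.01659 hr⁻¹
t½ = ln 2 / k = ln 2 / 0.01659 ≈ 41.8 hours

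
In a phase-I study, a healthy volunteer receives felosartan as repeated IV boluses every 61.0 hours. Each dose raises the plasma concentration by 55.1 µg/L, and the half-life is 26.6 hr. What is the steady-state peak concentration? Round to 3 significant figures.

69.2 µg/L

k = ln 2 / 26.6 = 0.02606 hr⁻¹
Fraction remaining after one interval: e^(−kτ) = e^(−0.02606 × 61.0) = 0.2040
R = 1 / (1 − 0.2040) = 1.256
Css,max = 55.1 × 1.256 ≈ 69.2 µg/L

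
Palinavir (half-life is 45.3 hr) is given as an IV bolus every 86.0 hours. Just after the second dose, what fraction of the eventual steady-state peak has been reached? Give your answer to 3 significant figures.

0.928

k = ln 2 / 45.3 = 0.01530 hr⁻¹
f_n = 1 − e^(−nkτ) = 1 − e^(−2 × 0.01530 × 86.0) = 1 − e^(−2.632) = 1 − 0.07195 ≈ 0.928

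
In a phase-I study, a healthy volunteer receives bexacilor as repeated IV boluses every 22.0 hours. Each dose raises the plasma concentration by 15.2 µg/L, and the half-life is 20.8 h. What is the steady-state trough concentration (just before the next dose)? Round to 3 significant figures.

k = ln 2 / 20.8 = 0.03332 h⁻¹
Fraction remaining after one interval: e^(−kτ) = e^(−0.03332 × 22.0) = 0.4804
R = 1 / (1 − 0.4804) = 1.925
Css,max = 15.2 × 1.925 = 29.25 µg/L
Css,min = Css,max × e^(−kτ) = 29.25 × 0.4804 ≈ 14.1 µg/L

14.1 µg/L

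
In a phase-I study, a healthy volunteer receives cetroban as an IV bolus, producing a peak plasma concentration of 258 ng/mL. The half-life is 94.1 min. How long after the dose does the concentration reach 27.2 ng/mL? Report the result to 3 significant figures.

305 minutes

k = ln 2 / 94.1 = 0.007366 min⁻¹
C(t) = C₀ e^(−kt)  ⇒  t = ln(C₀/C) / k
t = ln(258/27.2) / 0.007366 = 2.250 / 0.007366 ≈ 305 minutes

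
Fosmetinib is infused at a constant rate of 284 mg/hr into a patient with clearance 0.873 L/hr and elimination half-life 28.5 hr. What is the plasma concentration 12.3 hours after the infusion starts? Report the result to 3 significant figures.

84.1 µg/mL

Css = rate / CL = 284 / 0.873 = 325.3 µg/mL
k = ln 2 / 28.5 = 0.02432 hr⁻¹
C(t) = Css (1 − e^(−kt)) = 325.3 × (1 − e^(−0.2991)) = 325.3 × 0.2586 ≈ 84.1 µg/mL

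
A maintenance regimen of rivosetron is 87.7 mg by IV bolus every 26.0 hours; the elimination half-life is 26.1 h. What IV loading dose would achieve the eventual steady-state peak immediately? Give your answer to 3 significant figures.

176 mg

k = ln 2 / 26.1 = 0.02656 h⁻¹
Accumulation ratio R = 1 / (1 − e^(−kτ)) = 1 / (1 − e^(−0.02656×26.0)) = 1 / (1 − 0.5013) = 2.005
Loading dose = maintenance dose × R = 87.7 × 2.005 ≈ 176 mg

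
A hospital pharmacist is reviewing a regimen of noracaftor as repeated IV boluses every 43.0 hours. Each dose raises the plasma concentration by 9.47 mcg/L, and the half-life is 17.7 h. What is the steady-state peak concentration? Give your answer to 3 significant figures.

11.6 mcg/L

k = ln 2 / 17.7 = 0.03916 h⁻¹
Fraction remaining after one interval: e^(−kτ) = e^(−0.03916 × 43.0) = 0.1856
R = 1 / (1 − 0.1856) = 1.228
Css,max = 9.47 × 1.228 ≈ 11.6 mcg/L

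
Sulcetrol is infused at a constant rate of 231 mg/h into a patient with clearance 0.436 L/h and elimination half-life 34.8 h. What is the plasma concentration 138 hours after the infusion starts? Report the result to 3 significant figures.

496 µg/mL

Css = rate / CL = 231 / 0.436 = 529.8 µg/mL
k = ln 2 / 34.8 = 0.01992 h⁻¹
C(t) = Css (1 − e^(−kt)) = 529.8 × (1 − e^(−2.749)) = 529.8 × 0.9360 ≈ 496 µg/mL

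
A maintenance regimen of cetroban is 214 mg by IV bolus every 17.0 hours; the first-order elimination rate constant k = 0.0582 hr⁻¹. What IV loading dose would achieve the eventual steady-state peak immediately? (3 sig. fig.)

341 mg

Accumulation ratio R = 1 / (1 − e^(−kτ)) = 1 / (1 − e^(−0.05820×17.0)) = 1 / (1 − 0.3718) = 1.592
Loading dose = maintenance dose × R = 214 × 1.592 ≈ 341 mg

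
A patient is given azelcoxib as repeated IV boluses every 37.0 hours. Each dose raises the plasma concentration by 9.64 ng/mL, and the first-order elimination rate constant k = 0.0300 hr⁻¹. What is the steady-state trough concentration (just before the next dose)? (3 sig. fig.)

4.74 ng/mL

Fraction remaining after one interval: e^(−kτ) = e^(−0.03000 × 37.0) = 0.3296
R = 1 / (1 − 0.3296) = 1.492
Css,max = 9.64 × 1.492 = 14.38 ng/mL
Css,min = Css,max × e^(−kτ) = 14.38 × 0.3296 ≈ 4.74 ng/mL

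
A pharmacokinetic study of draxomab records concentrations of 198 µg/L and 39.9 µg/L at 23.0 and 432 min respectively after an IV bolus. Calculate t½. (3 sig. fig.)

k = ln(C₁/C₂) / (t₂ − t₁) = ln(198/39.9) / (432 − 23.0)
  = 1.602 / 409.0 = 0.003917 min⁻¹
t½ = ln 2 / k = ln 2 / 0.003917 ≈ 177 minutes

177 minutes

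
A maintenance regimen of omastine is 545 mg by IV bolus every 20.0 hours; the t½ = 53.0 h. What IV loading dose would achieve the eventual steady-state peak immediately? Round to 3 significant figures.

k = ln 2 / 53.0 = 0.01308 h⁻¹
Accumulation ratio R = 1 / (1 − e^(−kτ)) = 1 / (1 − e^(−0.01308×20.0)) = 1 / (1 − 0.7698) = 4.345
Loading dose = maintenance dose × R = 545 × 4.345 ≈ 2370 mg

2370 mg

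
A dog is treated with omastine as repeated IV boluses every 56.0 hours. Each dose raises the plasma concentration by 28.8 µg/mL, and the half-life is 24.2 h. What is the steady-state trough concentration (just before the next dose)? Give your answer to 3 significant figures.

7.25 µg/mL

k = ln 2 / 24.2 = 0.02864 h⁻¹
Fraction remaining after one interval: e^(−kτ) = e^(−0.02864 × 56.0) = 0.2011
R = 1 / (1 − 0.2011) = 1.252
Css,max = 28.8 × 1.252 = 36.05 µg/mL
Css,min = Css,max × e^(−kτ) = 36.05 × 0.2011 ≈ 7.25 µg/mL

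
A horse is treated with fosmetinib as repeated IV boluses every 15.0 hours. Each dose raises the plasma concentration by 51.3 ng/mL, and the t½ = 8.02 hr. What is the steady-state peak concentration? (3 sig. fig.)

k = ln 2 / 8.02 = 0.08643 hr⁻¹
Fraction remaining after one interval: e^(−kτ) = e^(−0.08643 × 15.0) = 0.2735
R = 1 / (1 − 0.2735) = 1.376
Css,max = 51.3 × 1.376 ≈ 70.6 ng/mL

70.6 ng/mL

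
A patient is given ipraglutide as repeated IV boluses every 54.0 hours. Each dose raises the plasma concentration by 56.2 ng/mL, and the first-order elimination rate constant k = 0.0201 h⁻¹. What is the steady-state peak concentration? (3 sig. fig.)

84.9 ng/mL

Fraction remaining after one interval: e^(−kτ) = e^(−0.02010 × 54.0) = 0.3378
R = 1 / (1 − 0.3378) = 1.510
Css,max = 56.2 × 1.510 ≈ 84.9 ng/mL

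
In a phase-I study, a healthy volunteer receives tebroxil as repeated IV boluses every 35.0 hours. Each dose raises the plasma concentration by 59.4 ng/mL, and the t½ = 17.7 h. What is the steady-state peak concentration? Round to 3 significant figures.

79.6 ng/mL

k = ln 2 / 17.7 = 0.03916 h⁻¹
Fraction remaining after one interval: e^(−kτ) = e^(−0.03916 × 35.0) = 0.2539
R = 1 / (1 − 0.2539) = 1.340
Css,max = 59.4 × 1.340 ≈ 79.6 ng/mL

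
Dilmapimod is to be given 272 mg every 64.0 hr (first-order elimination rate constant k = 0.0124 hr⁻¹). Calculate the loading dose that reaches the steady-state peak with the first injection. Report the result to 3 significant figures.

497 mg

Accumulation ratio R = 1 / (1 − e^(−kτ)) = 1 / (1 − e^(−0.01240×64.0)) = 1 / (1 − 0.4522) = 1.826
Loading dose = maintenance dose × R = 272 × 1.826 ≈ 497 mg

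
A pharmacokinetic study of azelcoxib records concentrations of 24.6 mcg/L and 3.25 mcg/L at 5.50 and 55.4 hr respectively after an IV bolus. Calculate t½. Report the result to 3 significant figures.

17.1 hours

k = ln(C₁/C₂) / (t₂ − t₁) = ln(24.6/3.25) / (55.4 − 5.50)
  = 2.024 / 49.90 = 0.04056 hr⁻¹
t½ = ln 2 / k = ln 2 / 0.04056 ≈ 17.1 hours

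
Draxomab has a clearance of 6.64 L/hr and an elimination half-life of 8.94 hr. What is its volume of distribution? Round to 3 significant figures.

k = ln 2 / t½ = ln 2 / 8.94 = 0.07753 hr⁻¹
V = CL / k = 6.64 / 0.07753 ≈ 85.6 L

85.6 L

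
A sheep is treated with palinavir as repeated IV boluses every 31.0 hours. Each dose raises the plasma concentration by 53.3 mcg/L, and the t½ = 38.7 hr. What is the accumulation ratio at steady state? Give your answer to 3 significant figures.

2.35

k = ln 2 / 38.7 = 0.01791 hr⁻¹
Fraction remaining after one interval: e^(−kτ) = e^(−0.01791 × 31.0) = 0.5739
R = 1 / (1 − 0.5739) = 1 / 0.4261 ≈ 2.35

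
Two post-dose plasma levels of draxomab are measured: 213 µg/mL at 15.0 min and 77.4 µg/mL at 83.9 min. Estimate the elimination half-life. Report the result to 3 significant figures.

47.2 minutes

k = ln(C₁/C₂) / (t₂ − t₁) = ln(213/77.4) / (83.9 − 15.0)
  = 1.012 / 68.90 = 0.01469 min⁻¹
t½ = ln 2 / k = ln 2 / 0.01469 ≈ 47.2 minutes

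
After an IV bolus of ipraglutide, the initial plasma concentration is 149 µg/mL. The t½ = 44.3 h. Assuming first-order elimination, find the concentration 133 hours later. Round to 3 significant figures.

k = ln 2 / 44.3 = 0.01565 h⁻¹
133 h is 3.002 half-lives, so C = 149 × (1/2)^3.002 = 149 × 0.1248 ≈ 18.6 µg/mL

18.6 µg/mL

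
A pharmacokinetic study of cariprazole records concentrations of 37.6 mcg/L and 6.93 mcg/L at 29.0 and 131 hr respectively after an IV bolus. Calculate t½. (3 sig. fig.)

k = ln(C₁/C₂) / (t₂ − t₁) = ln(37.6/6.93) / (131 − 29.0)
  = 1.691 / 102.0 = 0.01658 hr⁻¹
t½ = ln 2 / k = ln 2 / 0.01658 ≈ 41.8 hours

41.8 hours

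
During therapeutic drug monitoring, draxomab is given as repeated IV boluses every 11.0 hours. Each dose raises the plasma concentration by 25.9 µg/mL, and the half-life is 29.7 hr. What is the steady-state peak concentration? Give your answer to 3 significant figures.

114 µg/mL

k = ln 2 / 29.7 = 0.02334 hr⁻¹
Fraction remaining after one interval: e^(−kτ) = e^(−0.02334 × 11.0) = 0.7736
R = 1 / (1 − 0.7736) = 4.417
Css,max = 25.9 × 4.417 ≈ 114 µg/mL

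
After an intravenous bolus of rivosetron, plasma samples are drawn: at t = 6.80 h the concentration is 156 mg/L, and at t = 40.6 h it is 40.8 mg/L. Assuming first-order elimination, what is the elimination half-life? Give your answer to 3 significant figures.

17.5 hours

k = ln(C₁/C₂) / (t₂ − t₁) = ln(156/40.8) / (40.6 − 6.80)
  = 1.341 / 33.80 = 0.03968 h⁻¹
t½ = ln 2 / k = ln 2 / 0.03968 ≈ 17.5 hours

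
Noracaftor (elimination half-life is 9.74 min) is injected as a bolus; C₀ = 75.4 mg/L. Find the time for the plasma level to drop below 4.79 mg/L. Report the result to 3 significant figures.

k = ln 2 / 9.74 = 0.07117 min⁻¹
C(t) = C₀ e^(−kt)  ⇒  t = ln(C₀/C) / k
t = ln(75.4/4.79) / 0.07117 = 2.756 / 0.07117 ≈ 38.7 minutes

38.7 minutes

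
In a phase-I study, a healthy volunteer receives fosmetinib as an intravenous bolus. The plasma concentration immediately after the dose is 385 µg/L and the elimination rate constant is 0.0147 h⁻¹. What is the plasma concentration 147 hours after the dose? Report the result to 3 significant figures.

C(t) = C₀ e^(−kt) = 385 × e^(−0.01470 × 147) = 385 × e^(−2.161) = 385 × 0.1152 ≈ 44.4 µg/L

44.4 µg/L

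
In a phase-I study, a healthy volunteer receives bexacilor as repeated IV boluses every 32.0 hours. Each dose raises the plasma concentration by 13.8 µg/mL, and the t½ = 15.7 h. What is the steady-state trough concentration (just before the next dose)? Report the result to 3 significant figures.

k = ln 2 / 15.7 = 0.04415 h⁻¹
Fraction remaining after one interval: e^(−kτ) = e^(−0.04415 × 32.0) = 0.2435
R = 1 / (1 − 0.2435) = 1.322
Css,max = 13.8 × 1.322 = 18.24 µg/mL
Css,min = Css,max × e^(−kτ) = 18.24 × 0.2435 ≈ 4.44 µg/mL

4.44 µg/mL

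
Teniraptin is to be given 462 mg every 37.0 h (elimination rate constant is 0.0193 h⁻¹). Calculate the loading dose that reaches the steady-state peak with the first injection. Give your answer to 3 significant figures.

Accumulation ratio R = 1 / (1 − e^(−kτ)) = 1 / (1 − e^(−0.01930×37.0)) = 1 / (1 − 0.4896) = 1.959
Loading dose = maintenance dose × R = 462 × 1.959 ≈ 905 mg

905 mg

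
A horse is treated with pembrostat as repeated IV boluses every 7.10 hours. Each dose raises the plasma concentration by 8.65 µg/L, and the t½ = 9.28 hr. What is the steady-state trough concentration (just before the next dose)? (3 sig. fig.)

12.4 µg/L

k = ln 2 / 9.28 = 0.07469 hr⁻¹
Fraction remaining after one interval: e^(−kτ) = e^(−0.07469 × 7.10) = 0.5884
R = 1 / (1 − 0.5884) = 2.430
Css,max = 8.65 × 2.430 = 21.02 µg/L
Css,min = Css,max × e^(−kτ) = 21.02 × 0.5884 ≈ 12.4 µg/L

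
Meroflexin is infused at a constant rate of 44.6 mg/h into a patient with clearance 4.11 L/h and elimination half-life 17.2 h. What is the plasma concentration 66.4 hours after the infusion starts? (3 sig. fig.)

Css = rate / CL = 44.6 / 4.11 = 10.85 µg/mL
k = ln 2 / 17.2 = 0.04030 h⁻¹
C(t) = Css (1 − e^(−kt)) = 10.85 × (1 − e^(−2.676)) = 10.85 × 0.9312 ≈ 10.1 µg/mL

10.1 µg/mL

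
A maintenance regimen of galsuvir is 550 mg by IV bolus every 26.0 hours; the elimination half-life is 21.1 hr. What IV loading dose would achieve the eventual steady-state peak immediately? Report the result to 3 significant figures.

k = ln 2 / 21.1 = 0.03285 hr⁻¹
Accumulation ratio R = 1 / (1 − e^(−kτ)) = 1 / (1 − e^(−0.03285×26.0)) = 1 / (1 − 0.4257) = 1.741
Loading dose = maintenance dose × R = 550 × 1.741 ≈ 958 mg

958 mg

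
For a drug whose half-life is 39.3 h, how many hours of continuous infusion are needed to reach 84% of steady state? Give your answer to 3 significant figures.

104 hours

k = ln 2 / 39.3 = 0.01764 h⁻¹
f = 1 − e^(−kt)  ⇒  t = −ln(1 − f) / k
t = −ln(1 − 0.84) / 0.01764 = 1.833 / 0.01764 ≈ 104 hours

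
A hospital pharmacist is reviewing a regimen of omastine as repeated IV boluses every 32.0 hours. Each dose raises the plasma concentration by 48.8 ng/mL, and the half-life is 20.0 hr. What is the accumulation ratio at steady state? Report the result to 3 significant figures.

k = ln 2 / 20.0 = 0.03466 hr⁻¹
Fraction remaining after one interval: e^(−kτ) = e^(−0.03466 × 32.0) = 0.3299
R = 1 / (1 − 0.3299) = 1 / 0.6701 ≈ 1.49

1.49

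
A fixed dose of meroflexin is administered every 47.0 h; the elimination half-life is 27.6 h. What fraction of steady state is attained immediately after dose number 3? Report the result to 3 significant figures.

k = ln 2 / 27.6 = 0.02511 h⁻¹
f_n = 1 − e^(−nkτ) = 1 − e^(−3 × 0.02511 × 47.0) = 1 − e^(−3.541) = 1 − 0.02898 ≈ 0.971

0.971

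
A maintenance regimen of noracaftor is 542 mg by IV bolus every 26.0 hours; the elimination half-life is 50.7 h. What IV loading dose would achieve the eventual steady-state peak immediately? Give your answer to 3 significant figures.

1810 mg

k = ln 2 / 50.7 = 0.01367 h⁻¹
Accumulation ratio R = 1 / (1 − e^(−kτ)) = 1 / (1 − e^(−0.01367×26.0)) = 1 / (1 − 0.7009) = 3.343
Loading dose = maintenance dose × R = 542 × 3.343 ≈ 1810 mg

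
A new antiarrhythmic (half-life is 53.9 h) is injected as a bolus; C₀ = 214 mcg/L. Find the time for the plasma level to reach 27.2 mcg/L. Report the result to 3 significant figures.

160 hours

k = ln 2 / 53.9 = 0.01286 h⁻¹
C(t) = C₀ e^(−kt)  ⇒  t = ln(C₀/C) / k
t = ln(214/27.2) / 0.01286 = 2.063 / 0.01286 ≈ 160 hours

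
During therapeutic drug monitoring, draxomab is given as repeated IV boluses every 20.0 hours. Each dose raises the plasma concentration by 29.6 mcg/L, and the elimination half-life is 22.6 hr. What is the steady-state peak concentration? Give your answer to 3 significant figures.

64.6 mcg/L

k = ln 2 / 22.6 = 0.03067 hr⁻¹
Fraction remaining after one interval: e^(−kτ) = e^(−0.03067 × 20.0) = 0.5415
R = 1 / (1 − 0.5415) = 2.181
Css,max = 29.6 × 2.181 ≈ 64.6 mcg/L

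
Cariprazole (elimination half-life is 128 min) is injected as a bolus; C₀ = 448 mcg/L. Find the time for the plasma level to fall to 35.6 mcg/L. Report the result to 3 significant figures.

k = ln 2 / 128 = 0.005415 min⁻¹
C(t) = C₀ e^(−kt)  ⇒  t = ln(C₀/C) / k
t = ln(448/35.6) / 0.005415 = 2.532 / 0.005415 ≈ 468 minutes

468 minutes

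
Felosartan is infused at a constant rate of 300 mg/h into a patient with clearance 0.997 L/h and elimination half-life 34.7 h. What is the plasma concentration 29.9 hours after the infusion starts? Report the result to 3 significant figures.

Css = rate / CL = 300 / 0.997 = 300.9 µg/mL
k = ln 2 / 34.7 = 0.01998 h⁻¹
C(t) = Css (1 − e^(−kt)) = 300.9 × (1 − e^(−0.5973)) = 300.9 × 0.4497 ≈ 135 µg/mL

135 µg/mL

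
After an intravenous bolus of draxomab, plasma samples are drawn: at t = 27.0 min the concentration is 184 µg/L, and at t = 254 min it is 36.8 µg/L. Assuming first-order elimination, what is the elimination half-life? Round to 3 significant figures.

k = ln(C₁/C₂) / (t₂ − t₁) = ln(184/36.8) / (254 − 27.0)
  = 1.609 / 227.0 = 0.007090 min⁻¹
t½ = ln 2 / k = ln 2 / 0.007090 ≈ 97.8 minutes

97.8 minutes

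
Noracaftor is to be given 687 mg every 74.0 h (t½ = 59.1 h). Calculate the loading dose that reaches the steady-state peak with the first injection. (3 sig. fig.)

k = ln 2 / 59.1 = 0.01173 h⁻¹
Accumulation ratio R = 1 / (1 − e^(−kτ)) = 1 / (1 − e^(−0.01173×74.0)) = 1 / (1 − 0.4198) = 1.724
Loading dose = maintenance dose × R = 687 × 1.724 ≈ 1180 mg

1180 mg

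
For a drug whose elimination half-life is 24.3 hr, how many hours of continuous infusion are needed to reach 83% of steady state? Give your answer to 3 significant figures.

62.1 hours

k = ln 2 / 24.3 = 0.02852 hr⁻¹
f = 1 − e^(−kt)  ⇒  t = −ln(1 − f) / k
t = −ln(1 − 0.83) / 0.02852 = 1.772 / 0.02852 ≈ 62.1 hours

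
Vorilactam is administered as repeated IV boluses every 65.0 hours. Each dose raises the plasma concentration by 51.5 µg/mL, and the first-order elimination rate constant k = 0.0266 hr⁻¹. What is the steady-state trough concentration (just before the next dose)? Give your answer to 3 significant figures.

Fraction remaining after one interval: e^(−kτ) = e^(−0.02660 × 65.0) = 0.1775
R = 1 / (1 − 0.1775) = 1.216
Css,max = 51.5 × 1.216 = 62.61 µg/mL
Css,min = Css,max × e^(−kτ) = 62.61 × 0.1775 ≈ 11.1 µg/mL

11.1 µg/mL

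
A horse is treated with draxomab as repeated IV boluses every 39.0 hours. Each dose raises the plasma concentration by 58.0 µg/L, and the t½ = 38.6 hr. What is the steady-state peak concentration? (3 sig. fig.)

k = ln 2 / 38.6 = 0.01796 hr⁻¹
Fraction remaining after one interval: e^(−kτ) = e^(−0.01796 × 39.0) = 0.4964
R = 1 / (1 − 0.4964) = 1.986
Css,max = 58.0 × 1.986 ≈ 115 µg/L

115 µg/L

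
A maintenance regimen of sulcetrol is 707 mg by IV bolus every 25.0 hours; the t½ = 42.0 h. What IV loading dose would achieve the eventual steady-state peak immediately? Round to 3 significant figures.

2090 mg

k = ln 2 / 42.0 = 0.01650 h⁻¹
Accumulation ratio R = 1 / (1 − e^(−kτ)) = 1 / (1 − e^(−0.01650×25.0)) = 1 / (1 − 0.6619) = 2.958
Loading dose = maintenance dose × R = 707 × 2.958 ≈ 2090 mg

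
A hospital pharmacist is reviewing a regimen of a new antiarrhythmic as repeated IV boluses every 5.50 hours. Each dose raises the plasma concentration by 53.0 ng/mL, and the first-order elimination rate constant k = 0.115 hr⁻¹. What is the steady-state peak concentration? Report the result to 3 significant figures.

Fraction remaining after one interval: e^(−kτ) = e^(−0.1150 × 5.50) = 0.5313
R = 1 / (1 − 0.5313) = 2.133
Css,max = 53.0 × 2.133 ≈ 113 ng/mL

113 ng/mL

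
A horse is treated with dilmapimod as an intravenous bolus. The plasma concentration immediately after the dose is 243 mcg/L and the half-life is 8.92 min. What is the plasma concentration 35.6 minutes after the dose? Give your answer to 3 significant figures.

k = ln 2 / 8.92 = 0.07771 min⁻¹
35.6 min is 3.991 half-lives, so C = 243 × (1/2)^3.991 = 243 × 0.06289 ≈ 15.3 mcg/L

15.3 mcg/L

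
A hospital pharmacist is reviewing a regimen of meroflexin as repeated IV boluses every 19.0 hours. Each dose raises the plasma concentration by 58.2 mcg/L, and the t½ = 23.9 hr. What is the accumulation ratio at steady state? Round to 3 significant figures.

2.36

k = ln 2 / 23.9 = 0.02900 hr⁻¹
Fraction remaining after one interval: e^(−kτ) = e^(−0.02900 × 19.0) = 0.5764
R = 1 / (1 − 0.5764) = 1 / 0.4236 ≈ 2.36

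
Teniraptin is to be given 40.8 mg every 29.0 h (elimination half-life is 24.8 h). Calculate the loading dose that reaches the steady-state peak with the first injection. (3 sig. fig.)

73.5 mg

k = ln 2 / 24.8 = 0.02795 h⁻¹
Accumulation ratio R = 1 / (1 − e^(−kτ)) = 1 / (1 − e^(−0.02795×29.0)) = 1 / (1 − 0.4446) = 1.801
Loading dose = maintenance dose × R = 40.8 × 1.801 ≈ 73.5 mg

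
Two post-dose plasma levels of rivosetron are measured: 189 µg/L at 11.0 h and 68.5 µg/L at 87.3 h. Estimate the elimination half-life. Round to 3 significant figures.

52.1 hours

k = ln(C₁/C₂) / (t₂ − t₁) = ln(189/68.5) / (87.3 − 11.0)
  = 1.015 / 76.30 = 0.01330 h⁻¹
t½ = ln 2 / k = ln 2 / 0.01330 ≈ 52.1 hours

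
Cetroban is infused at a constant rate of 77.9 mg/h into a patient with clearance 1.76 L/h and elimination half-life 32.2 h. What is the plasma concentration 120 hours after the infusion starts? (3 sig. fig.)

Css = rate / CL = 77.9 / 1.76 = 44.26 mg/L
k = ln 2 / 32.2 = 0.02153 h⁻¹
C(t) = Css (1 − e^(−kt)) = 44.26 × (1 − e^(−2.583)) = 44.26 × 0.9245 ≈ 40.9 mg/L

40.9 mg/L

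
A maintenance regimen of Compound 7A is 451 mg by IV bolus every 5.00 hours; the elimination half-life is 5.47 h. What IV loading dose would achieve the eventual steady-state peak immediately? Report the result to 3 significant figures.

k = ln 2 / 5.47 = 0.1267 h⁻¹
Accumulation ratio R = 1 / (1 − e^(−kτ)) = 1 / (1 − e^(−0.1267×5.00)) = 1 / (1 − 0.5307) = 2.131
Loading dose = maintenance dose × R = 451 × 2.131 ≈ 961 mg

961 mg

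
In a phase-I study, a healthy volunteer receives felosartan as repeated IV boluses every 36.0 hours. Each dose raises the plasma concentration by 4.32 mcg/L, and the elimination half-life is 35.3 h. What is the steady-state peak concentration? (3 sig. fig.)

8.52 mcg/L

k = ln 2 / 35.3 = 0.01964 h⁻¹
Fraction remaining after one interval: e^(−kτ) = e^(−0.01964 × 36.0) = 0.4932
R = 1 / (1 − 0.4932) = 1.973
Css,max = 4.32 × 1.973 ≈ 8.52 mcg/L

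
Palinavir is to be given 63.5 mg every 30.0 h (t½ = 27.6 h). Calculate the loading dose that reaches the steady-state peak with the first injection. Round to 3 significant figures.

120 mg

k = ln 2 / 27.6 = 0.02511 h⁻¹
Accumulation ratio R = 1 / (1 − e^(−kτ)) = 1 / (1 − e^(−0.02511×30.0)) = 1 / (1 − 0.4708) = 1.889
Loading dose = maintenance dose × R = 63.5 × 1.889 ≈ 120 mg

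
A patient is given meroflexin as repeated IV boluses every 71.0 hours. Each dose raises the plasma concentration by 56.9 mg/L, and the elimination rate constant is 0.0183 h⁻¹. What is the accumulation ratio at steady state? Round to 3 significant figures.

1.37

Fraction remaining after one interval: e^(−kτ) = e^(−0.01830 × 71.0) = 0.2727
R = 1 / (1 − 0.2727) = 1 / 0.7273 ≈ 1.37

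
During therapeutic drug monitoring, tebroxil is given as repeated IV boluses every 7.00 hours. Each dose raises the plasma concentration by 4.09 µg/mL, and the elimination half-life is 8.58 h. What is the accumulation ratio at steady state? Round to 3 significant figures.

2.32

k = ln 2 / 8.58 = 0.08079 h⁻¹
Fraction remaining after one interval: e^(−kτ) = e^(−0.08079 × 7.00) = 0.5681
R = 1 / (1 − 0.5681) = 1 / 0.4319 ≈ 2.32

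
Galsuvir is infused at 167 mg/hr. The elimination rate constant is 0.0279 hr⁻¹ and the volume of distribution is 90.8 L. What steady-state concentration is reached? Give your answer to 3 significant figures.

CL = k · V = 0.0279 × 90.8 = 2.533 L/hr
Css = rate / CL = 167 / 2.533 ≈ 65.9 mg/L

65.9 mg/L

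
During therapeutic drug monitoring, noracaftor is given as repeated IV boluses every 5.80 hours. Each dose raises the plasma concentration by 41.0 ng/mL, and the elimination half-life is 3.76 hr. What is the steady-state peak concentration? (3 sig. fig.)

62.4 ng/mL

k = ln 2 / 3.76 = 0.1843 hr⁻¹
Fraction remaining after one interval: e^(−kτ) = e^(−0.1843 × 5.80) = 0.3433
R = 1 / (1 − 0.3433) = 1.523
Css,max = 41.0 × 1.523 ≈ 62.4 ng/mL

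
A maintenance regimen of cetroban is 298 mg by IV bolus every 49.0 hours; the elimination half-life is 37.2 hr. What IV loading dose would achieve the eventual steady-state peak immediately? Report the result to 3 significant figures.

k = ln 2 / 37.2 = 0.01863 hr⁻¹
Accumulation ratio R = 1 / (1 − e^(−kτ)) = 1 / (1 − e^(−0.01863×49.0)) = 1 / (1 − 0.4013) = 1.670
Loading dose = maintenance dose × R = 298 × 1.670 ≈ 498 mg

498 mg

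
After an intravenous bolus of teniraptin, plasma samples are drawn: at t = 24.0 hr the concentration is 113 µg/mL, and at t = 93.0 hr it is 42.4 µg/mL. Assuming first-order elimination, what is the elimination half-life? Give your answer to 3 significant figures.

48.8 hours

k = ln(C₁/C₂) / (t₂ − t₁) = ln(113/42.4) / (93.0 − 24.0)
  = 0.9802 / 69.00 = 0.01421 hr⁻¹
t½ = ln 2 / k = ln 2 / 0.01421 ≈ 48.8 hours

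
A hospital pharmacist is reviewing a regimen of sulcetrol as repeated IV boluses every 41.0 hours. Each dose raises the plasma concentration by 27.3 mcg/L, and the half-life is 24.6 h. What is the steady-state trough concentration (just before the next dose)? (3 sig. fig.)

k = ln 2 / 24.6 = 0.02818 h⁻¹
Fraction remaining after one interval: e^(−kτ) = e^(−0.02818 × 41.0) = 0.3150
R = 1 / (1 − 0.3150) = 1.460
Css,max = 27.3 × 1.460 = 39.85 mcg/L
Css,min = Css,max × e^(−kτ) = 39.85 × 0.3150 ≈ 12.6 mcg/L

12.6 mcg/L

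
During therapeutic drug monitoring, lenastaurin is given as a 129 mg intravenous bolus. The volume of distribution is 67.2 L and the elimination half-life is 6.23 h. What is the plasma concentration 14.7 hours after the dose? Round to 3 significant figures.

C₀ = dose / V = 129 / 67.2 = 1.920 mg/L
k = ln 2 / 6.23 = 0.1113 h⁻¹
C(t) = C₀ e^(−kt) = 1.920 × e^(−0.1113 × 14.7) = 1.920 × e^(−1.636) = 1.920 × 0.1949 ≈ 0.374 mg/L

0.374 mg/L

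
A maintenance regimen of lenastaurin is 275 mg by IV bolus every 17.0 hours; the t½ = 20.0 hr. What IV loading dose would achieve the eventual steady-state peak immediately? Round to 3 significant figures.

k = ln 2 / 20.0 = 0.03466 hr⁻¹
Accumulation ratio R = 1 / (1 − e^(−kτ)) = 1 / (1 − e^(−0.03466×17.0)) = 1 / (1 − 0.5548) = 2.246
Loading dose = maintenance dose × R = 275 × 2.246 ≈ 618 mg

618 mg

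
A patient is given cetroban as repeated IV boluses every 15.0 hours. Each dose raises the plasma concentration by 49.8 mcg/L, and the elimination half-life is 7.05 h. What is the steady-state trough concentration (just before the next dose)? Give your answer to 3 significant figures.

k = ln 2 / 7.05 = 0.09832 h⁻¹
Fraction remaining after one interval: e^(−kτ) = e^(−0.09832 × 15.0) = 0.2288
R = 1 / (1 − 0.2288) = 1.297
Css,max = 49.8 × 1.297 = 64.58 mcg/L
Css,min = Css,max × e^(−kτ) = 64.58 × 0.2288 ≈ 14.8 mcg/L

14.8 mcg/L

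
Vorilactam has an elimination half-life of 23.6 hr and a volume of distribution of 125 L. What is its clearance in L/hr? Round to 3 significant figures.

k = ln 2 / t½ = ln 2 / 23.6 = 0.02937 hr⁻¹
CL = k · V = 0.02937 × 125 ≈ 3.67 L/hr

3.67 L/hr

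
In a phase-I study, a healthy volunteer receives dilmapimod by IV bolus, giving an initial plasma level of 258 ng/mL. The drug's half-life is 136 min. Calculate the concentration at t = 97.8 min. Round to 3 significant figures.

k = ln 2 / 136 = 0.005097 min⁻¹
C(t) = C₀ e^(−kt) = 258 × e^(−0.005097 × 97.8) = 258 × e^(−0.4985) = 258 × 0.6075 ≈ 157 ng/mL

157 ng/mL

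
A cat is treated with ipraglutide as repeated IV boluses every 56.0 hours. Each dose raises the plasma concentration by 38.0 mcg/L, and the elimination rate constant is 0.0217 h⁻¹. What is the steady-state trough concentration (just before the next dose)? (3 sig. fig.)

16.0 mcg/L

Fraction remaining after one interval: e^(−kτ) = e^(−0.02170 × 56.0) = 0.2967
R = 1 / (1 − 0.2967) = 1.422
Css,max = 38.0 × 1.422 = 54.03 mcg/L
Css,min = Css,max × e^(−kτ) = 54.03 × 0.2967 ≈ 16.0 mcg/L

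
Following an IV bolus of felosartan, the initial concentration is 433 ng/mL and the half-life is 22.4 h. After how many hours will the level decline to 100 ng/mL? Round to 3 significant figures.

k = ln 2 / 22.4 = 0.03094 h⁻¹
C(t) = C₀ e^(−kt)  ⇒  t = ln(C₀/C) / k
t = ln(433/100) / 0.03094 = 1.466 / 0.03094 ≈ 47.4 hours

47.4 hours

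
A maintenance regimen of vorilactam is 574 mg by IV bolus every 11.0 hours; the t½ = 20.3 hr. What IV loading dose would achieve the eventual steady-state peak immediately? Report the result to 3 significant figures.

1830 mg

k = ln 2 / 20.3 = 0.03415 hr⁻¹
Accumulation ratio R = 1 / (1 − e^(−kτ)) = 1 / (1 − e^(−0.03415×11.0)) = 1 / (1 − 0.6869) = 3.194
Loading dose = maintenance dose × R = 574 × 3.194 ≈ 1830 mg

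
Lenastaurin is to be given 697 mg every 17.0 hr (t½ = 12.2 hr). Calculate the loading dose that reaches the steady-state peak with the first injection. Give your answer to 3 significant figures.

k = ln 2 / 12.2 = 0.05682 hr⁻¹
Accumulation ratio R = 1 / (1 − e^(−kτ)) = 1 / (1 − e^(−0.05682×17.0)) = 1 / (1 − 0.3807) = 1.615
Loading dose = maintenance dose × R = 697 × 1.615 ≈ 1130 mg

1130 mg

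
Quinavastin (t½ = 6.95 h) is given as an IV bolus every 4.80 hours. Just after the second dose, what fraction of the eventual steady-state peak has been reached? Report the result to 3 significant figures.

0.616

k = ln 2 / 6.95 = 0.09973 h⁻¹
f_n = 1 − e^(−nkτ) = 1 − e^(−2 × 0.09973 × 4.80) = 1 − e^(−0.9574) = 1 − 0.3839 ≈ 0.616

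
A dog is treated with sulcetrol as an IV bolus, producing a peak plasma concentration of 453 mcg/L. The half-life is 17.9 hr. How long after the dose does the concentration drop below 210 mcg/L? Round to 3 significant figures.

k = ln 2 / 17.9 = 0.03872 hr⁻¹
C(t) = C₀ e^(−kt)  ⇒  t = ln(C₀/C) / k
t = ln(453/210) / 0.03872 = 0.7688 / 0.03872 ≈ 19.9 hours

19.9 hours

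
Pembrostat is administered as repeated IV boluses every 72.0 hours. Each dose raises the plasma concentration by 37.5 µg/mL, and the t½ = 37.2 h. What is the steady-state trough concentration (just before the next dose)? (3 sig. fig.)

k = ln 2 / 37.2 = 0.01863 h⁻¹
Fraction remaining after one interval: e^(−kτ) = e^(−0.01863 × 72.0) = 0.2614
R = 1 / (1 − 0.2614) = 1.354
Css,max = 37.5 × 1.354 = 50.77 µg/mL
Css,min = Css,max × e^(−kτ) = 50.77 × 0.2614 ≈ 13.3 µg/mL

13.3 µg/mL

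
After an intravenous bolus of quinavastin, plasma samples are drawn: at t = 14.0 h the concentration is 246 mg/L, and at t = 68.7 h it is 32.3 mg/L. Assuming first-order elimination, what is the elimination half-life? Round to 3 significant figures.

18.7 hours

k = ln(C₁/C₂) / (t₂ − t₁) = ln(246/32.3) / (68.7 − 14.0)
  = 2.030 / 54.70 = 0.03712 h⁻¹
t½ = ln 2 / k = ln 2 / 0.03712 ≈ 18.7 hours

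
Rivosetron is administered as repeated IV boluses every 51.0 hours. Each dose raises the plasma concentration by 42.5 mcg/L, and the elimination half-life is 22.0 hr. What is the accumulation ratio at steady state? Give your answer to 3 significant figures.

1.25

k = ln 2 / 22.0 = 0.03151 hr⁻¹
Fraction remaining after one interval: e^(−kτ) = e^(−0.03151 × 51.0) = 0.2005
R = 1 / (1 − 0.2005) = 1 / 0.7995 ≈ 1.25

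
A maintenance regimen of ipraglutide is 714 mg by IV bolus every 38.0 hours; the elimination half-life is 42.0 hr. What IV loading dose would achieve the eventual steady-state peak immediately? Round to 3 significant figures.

k = ln 2 / 42.0 = 0.01650 hr⁻¹
Accumulation ratio R = 1 / (1 − e^(−kτ)) = 1 / (1 − e^(−0.01650×38.0)) = 1 / (1 − 0.5341) = 2.146
Loading dose = maintenance dose × R = 714 × 2.146 ≈ 1530 mg

1530 mg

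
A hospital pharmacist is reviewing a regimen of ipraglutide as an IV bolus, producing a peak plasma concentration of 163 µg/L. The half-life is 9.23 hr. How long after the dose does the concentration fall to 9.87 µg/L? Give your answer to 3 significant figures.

37.3 hours

k = ln 2 / 9.23 = 0.07510 hr⁻¹
C(t) = C₀ e^(−kt)  ⇒  t = ln(C₀/C) / k
t = ln(163/9.87) / 0.07510 = 2.804 / 0.07510 ≈ 37.3 hours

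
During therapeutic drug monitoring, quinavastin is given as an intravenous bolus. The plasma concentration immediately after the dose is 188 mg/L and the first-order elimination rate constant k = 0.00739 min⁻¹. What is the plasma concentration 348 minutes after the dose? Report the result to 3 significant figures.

14.4 mg/L

C(t) = C₀ e^(−kt) = 188 × e^(−0.007390 × 348) = 188 × e^(−2.572) = 188 × 0.07640 ≈ 14.4 mg/L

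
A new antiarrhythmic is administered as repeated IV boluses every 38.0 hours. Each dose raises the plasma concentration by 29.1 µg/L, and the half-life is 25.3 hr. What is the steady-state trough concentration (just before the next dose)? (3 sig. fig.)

15.9 µg/L

k = ln 2 / 25.3 = 0.02740 hr⁻¹
Fraction remaining after one interval: e^(−kτ) = e^(−0.02740 × 38.0) = 0.3531
R = 1 / (1 − 0.3531) = 1.546
Css,max = 29.1 × 1.546 = 44.98 µg/L
Css,min = Css,max × e^(−kτ) = 44.98 × 0.3531 ≈ 15.9 µg/L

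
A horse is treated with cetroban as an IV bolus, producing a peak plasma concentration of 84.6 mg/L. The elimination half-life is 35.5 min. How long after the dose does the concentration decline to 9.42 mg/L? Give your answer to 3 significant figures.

112 minutes

k = ln 2 / 35.5 = 0.01953 min⁻¹
C(t) = C₀ e^(−kt)  ⇒  t = ln(C₀/C) / k
t = ln(84.6/9.42) / 0.01953 = 2.195 / 0.01953 ≈ 112 minutes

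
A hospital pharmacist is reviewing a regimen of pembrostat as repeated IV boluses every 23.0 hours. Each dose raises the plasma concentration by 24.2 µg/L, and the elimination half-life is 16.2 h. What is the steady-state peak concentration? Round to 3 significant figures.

38.6 µg/L

k = ln 2 / 16.2 = 0.04279 h⁻¹
Fraction remaining after one interval: e^(−kτ) = e^(−0.04279 × 23.0) = 0.3738
R = 1 / (1 − 0.3738) = 1.597
Css,max = 24.2 × 1.597 ≈ 38.6 µg/L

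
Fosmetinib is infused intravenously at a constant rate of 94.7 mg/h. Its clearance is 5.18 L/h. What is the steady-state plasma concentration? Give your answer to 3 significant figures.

18.3 µg/mL

Css = infusion rate / CL = 94.7 / 5.18 ≈ 18.3 µg/mL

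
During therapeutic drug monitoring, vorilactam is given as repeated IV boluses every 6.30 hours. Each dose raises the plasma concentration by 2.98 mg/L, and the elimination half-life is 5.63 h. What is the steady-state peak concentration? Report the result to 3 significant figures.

k = ln 2 / 5.63 = 0.1231 h⁻¹
Fraction remaining after one interval: e^(−kτ) = e^(−0.1231 × 6.30) = 0.4604
R = 1 / (1 − 0.4604) = 1.853
Css,max = 2.98 × 1.853 ≈ 5.52 mg/L

5.52 mg/L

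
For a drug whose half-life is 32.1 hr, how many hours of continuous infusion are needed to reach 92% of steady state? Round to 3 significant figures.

117 hours

k = ln 2 / 32.1 = 0.02159 hr⁻¹
f = 1 − e^(−kt)  ⇒  t = −ln(1 − f) / k
t = −ln(1 − 0.92) / 0.02159 = 2.526 / 0.02159 ≈ 117 hours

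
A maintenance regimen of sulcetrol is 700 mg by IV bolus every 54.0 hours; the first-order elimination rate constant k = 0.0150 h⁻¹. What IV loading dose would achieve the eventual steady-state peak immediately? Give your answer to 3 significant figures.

Accumulation ratio R = 1 / (1 − e^(−kτ)) = 1 / (1 − e^(−0.01500×54.0)) = 1 / (1 − 0.4449) = 1.801
Loading dose = maintenance dose × R = 700 × 1.801 ≈ 1260 mg

1260 mg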